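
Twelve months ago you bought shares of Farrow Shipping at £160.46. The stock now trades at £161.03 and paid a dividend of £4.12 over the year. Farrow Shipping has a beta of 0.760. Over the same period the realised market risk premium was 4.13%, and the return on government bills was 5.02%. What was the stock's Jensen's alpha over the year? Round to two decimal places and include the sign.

-5.24%

Realised HPR = (P1 + D1 − P0) / P0 = (161.03 + 4.12 − 160.46) / 160.46 = 4.69 / 160.46 = 2.9228%
CAPM required = R_f + β·MRP = 5.02% + 0.760 × 4.13% = 8.15880%
α = realised − required = 2.9228% − 8.15880% = -5.24%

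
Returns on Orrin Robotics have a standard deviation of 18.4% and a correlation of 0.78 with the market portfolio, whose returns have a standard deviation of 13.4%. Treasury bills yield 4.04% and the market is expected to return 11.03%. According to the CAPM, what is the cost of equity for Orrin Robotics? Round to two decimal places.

11.53%

β = ρ × σ_i / σ_m = 0.78 × 18.4% / 13.4% = 1.0710
MRP = 11.03% − 4.04% = 6.99%
E(R) = 4.04% + 1.0710 × 6.99% = 11.53%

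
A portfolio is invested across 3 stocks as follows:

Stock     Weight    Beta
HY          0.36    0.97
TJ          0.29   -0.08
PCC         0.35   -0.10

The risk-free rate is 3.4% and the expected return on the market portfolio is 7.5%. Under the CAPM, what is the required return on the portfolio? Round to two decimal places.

4.59%

β_P = Σ w_i β_i = 0.36×0.97 + 0.29×-0.08 + 0.35×-0.10 = 0.2910
MRP = 7.5% − 3.4% = 4.10%
E(R_P) = R_f + β_P × MRP = 3.4% + 0.2910 × 4.1% = 4.59%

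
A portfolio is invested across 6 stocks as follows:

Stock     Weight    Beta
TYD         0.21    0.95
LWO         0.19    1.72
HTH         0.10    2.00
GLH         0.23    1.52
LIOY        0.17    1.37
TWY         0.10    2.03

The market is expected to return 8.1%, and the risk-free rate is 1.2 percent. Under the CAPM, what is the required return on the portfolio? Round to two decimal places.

β_P = Σ w_i β_i = 0.21×0.95 + 0.19×1.72 + 0.10×2.00 + 0.23×1.52 + 0.17×1.37 + 0.10×2.03 = 1.5118
MRP = 8.1% − 1.2% = 6.90%
E(R_P) = R_f + β_P × MRP = 1.2% + 1.5118 × 6.9% = 11.63%

11.63%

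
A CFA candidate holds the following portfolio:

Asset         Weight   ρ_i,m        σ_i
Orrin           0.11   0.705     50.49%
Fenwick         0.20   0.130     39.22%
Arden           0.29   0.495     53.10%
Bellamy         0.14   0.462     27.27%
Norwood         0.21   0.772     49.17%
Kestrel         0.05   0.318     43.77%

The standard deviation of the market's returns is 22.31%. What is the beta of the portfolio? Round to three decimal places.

β_Orrin = 0.705 × 50.49% / 22.31% = 1.5955
β_Fenwick = 0.130 × 39.22% / 22.31% = 0.2285
β_Arden = 0.495 × 53.10% / 22.31% = 1.1781
β_Bellamy = 0.462 × 27.27% / 22.31% = 0.5647
β_Norwood = 0.772 × 49.17% / 22.31% = 1.7014
β_Kestrel = 0.318 × 43.77% / 22.31% = 0.6239
β_P = Σ w_i β_i = 0.11×1.5955 + 0.20×0.2285 + 0.29×1.1781 + 0.14×0.5647 + 0.21×1.7014 + 0.05×0.6239 = 1.0304

1.030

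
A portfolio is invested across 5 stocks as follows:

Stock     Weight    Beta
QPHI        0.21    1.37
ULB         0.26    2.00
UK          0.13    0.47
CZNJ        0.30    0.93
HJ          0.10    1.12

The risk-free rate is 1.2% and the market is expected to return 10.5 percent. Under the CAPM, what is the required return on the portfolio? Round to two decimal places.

12.92%

β_P = Σ w_i β_i = 0.21×1.37 + 0.26×2.00 + 0.13×0.47 + 0.30×0.93 + 0.10×1.12 = 1.2598
MRP = 10.5% − 1.2% = 9.30%
E(R_P) = R_f + β_P × MRP = 1.2% + 1.2598 × 9.3% = 12.92%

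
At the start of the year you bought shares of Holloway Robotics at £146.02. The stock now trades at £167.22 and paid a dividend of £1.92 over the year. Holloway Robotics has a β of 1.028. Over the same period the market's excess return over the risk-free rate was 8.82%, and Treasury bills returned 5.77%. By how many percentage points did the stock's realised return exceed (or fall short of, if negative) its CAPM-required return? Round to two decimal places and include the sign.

+1.00%

Realised HPR = (P1 + D1 − P0) / P0 = (167.22 + 1.92 − 146.02) / 146.02 = 23.12 / 146.02 = 15.8334%
CAPM required = R_f + β·MRP = 5.77% + 1.028 × 8.82% = 14.83696%
α = realised − required = 15.8334% − 14.83696% = +1.00%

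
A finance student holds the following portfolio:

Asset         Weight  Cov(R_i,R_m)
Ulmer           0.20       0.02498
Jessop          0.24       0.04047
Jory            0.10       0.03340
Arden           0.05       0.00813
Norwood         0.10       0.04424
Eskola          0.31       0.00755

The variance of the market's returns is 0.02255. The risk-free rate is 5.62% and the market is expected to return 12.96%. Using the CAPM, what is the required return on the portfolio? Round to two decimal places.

13.83%

β_Ulmer = 0.02498 / 0.02255 = 1.1078
β_Jessop = 0.04047 / 0.02255 = 1.7947
β_Jory = 0.03340 / 0.02255 = 1.4812
β_Arden = 0.00813 / 0.02255 = 0.3605
β_Norwood = 0.04424 / 0.02255 = 1.9619
β_Eskola = 0.00755 / 0.02255 = 0.3348
β_P = Σ w_i β_i = 0.20×1.1078 + 0.24×1.7947 + 0.10×1.4812 + 0.05×0.3605 + 0.10×1.9619 + 0.31×0.3348 = 1.1184
MRP = 12.96% − 5.62% = 7.34%
E(R_P) = R_f + β_P × MRP = 5.62% + 1.1184 × 7.34% = 13.83%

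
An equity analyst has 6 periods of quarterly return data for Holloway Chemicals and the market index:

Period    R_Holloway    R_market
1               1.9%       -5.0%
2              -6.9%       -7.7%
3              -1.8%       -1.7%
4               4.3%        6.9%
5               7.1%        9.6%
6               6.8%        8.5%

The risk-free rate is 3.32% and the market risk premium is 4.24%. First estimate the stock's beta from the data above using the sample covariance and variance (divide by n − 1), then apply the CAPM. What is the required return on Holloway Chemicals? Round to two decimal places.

6.07%

Mean R_i = (1.9 − 6.9 − 1.8 + 4.3 + 7.1 + 6.8) / 6 = 1.9000%
Mean R_m = (-5.0 − 7.7 − 1.7 + 6.9 + 9.6 + 8.5) / 6 = 1.7667%
Σ(R_i − R̄_i)(R_m − R̄_m) = 182.1800  ⇒  Cov = 182.1800 / 5 = 36.4360
Σ(R_m − R̄_m)² = 280.4733  ⇒  Var(R_m) = 280.4733 / 5 = 56.0947
β = Cov / Var(R_m) = 36.4360 / 56.0947 = 0.6495
E(R) = R_f + β × MRP = 3.32% + 0.6495 × 4.24% = 6.07%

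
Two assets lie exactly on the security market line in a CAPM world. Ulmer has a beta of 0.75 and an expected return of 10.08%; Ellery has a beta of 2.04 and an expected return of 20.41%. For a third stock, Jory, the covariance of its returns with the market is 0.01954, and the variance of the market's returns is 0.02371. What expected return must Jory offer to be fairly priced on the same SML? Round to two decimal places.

MRP = (20.41% − 10.08%) / (2.04 − 0.75) = 8.0078%
R_f = 10.08% − 0.75 × 8.0078% = 4.0742%
β_Jory = Cov / Var(R_m) = 0.01954 / 0.02371 = 0.8241
E(R_Jory) = R_f + β × MRP = 4.0742% + 0.8241 × 8.0078% = 10.67%

10.67%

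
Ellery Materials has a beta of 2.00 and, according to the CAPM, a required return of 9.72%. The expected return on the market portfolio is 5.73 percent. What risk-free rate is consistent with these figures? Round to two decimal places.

1.74%

E(R) = R_f + β(E(R_m) − R_f) = R_f(1 − β) + β·E(R_m)
9.72% = R_f × (1 − 2.00) + 2.00 × 5.73%
9.72% = R_f × -1.00 + 11.4600%
R_f = (9.72% − 11.4600%) / -1.00 = 1.74%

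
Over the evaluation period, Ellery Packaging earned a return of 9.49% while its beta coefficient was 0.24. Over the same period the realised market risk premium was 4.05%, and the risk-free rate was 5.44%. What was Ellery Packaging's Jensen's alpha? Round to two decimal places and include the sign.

CAPM benchmark = R_f + β(R_m − R_f) = 5.44% + 0.24 × 4.05% = 6.4120%
α = actual − benchmark = 9.49% − 6.4120% = +3.08%

+3.08%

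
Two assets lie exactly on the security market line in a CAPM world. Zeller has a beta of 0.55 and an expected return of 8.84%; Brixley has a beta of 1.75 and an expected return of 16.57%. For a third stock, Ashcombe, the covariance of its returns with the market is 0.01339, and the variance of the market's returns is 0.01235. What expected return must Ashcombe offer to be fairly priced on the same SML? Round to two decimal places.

MRP = (16.57% − 8.84%) / (1.75 − 0.55) = 6.4417%
R_f = 8.84% − 0.55 × 6.4417% = 5.2971%
β_Ashcombe = Cov / Var(R_m) = 0.01339 / 0.01235 = 1.0842
E(R_Ashcombe) = R_f + β × MRP = 5.2971% + 1.0842 × 6.4417% = 12.28%

12.28%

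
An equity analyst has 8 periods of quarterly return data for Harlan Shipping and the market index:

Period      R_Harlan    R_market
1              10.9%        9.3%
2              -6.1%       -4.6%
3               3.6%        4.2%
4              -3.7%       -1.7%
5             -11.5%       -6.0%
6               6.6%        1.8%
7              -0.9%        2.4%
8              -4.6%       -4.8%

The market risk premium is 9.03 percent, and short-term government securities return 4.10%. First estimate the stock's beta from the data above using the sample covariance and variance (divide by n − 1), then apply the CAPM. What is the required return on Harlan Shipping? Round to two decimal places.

15.70%

Mean R_i = (10.9 − 6.1 + 3.6 − 3.7 − 11.5 + 6.6 − 0.9 − 4.6) / 8 = -0.7125%
Mean R_m = (9.3 − 4.6 + 4.2 − 1.7 − 6.0 + 1.8 + 2.4 − 4.8) / 8 = 0.0750%
Σ(R_i − R̄_i)(R_m − R̄_m) = 252.0675  ⇒  Cov = 252.0675 / 7 = 36.0096
Σ(R_m − R̄_m)² = 196.1750  ⇒  Var(R_m) = 196.1750 / 7 = 28.0250
β = Cov / Var(R_m) = 36.0096 / 28.0250 = 1.2849
E(R) = R_f + β × MRP = 4.10% + 1.2849 × 9.03% = 15.70%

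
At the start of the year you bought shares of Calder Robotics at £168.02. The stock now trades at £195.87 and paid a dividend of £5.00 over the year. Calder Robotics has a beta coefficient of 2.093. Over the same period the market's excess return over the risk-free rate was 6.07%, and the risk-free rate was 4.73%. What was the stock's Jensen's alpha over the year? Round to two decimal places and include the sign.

Realised HPR = (P1 + D1 − P0) / P0 = (195.87 + 5.00 − 168.02) / 168.02 = 32.85 / 168.02 = 19.5512%
CAPM required = R_f + β·MRP = 4.73% + 2.093 × 6.07% = 17.43451%
α = realised − required = 19.5512% − 17.43451% = +2.12%

+2.12%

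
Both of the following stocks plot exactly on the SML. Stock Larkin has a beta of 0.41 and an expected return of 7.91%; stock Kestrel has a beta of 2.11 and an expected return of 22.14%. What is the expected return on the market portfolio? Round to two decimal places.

12.85%

Both satisfy E(R) = R_f + β·MRP, so the slope of the SML is
MRP = (22.14% − 7.91%) / (2.11 − 0.41) = 14.23% / 1.70 = 8.3706%
R_f = E(R_Larkin) − β_Larkin·MRP = 7.91% − 0.41 × 8.3706% = 4.4781%
E(R_m) = R_f + MRP = 4.4781% + 8.3706% = 12.85%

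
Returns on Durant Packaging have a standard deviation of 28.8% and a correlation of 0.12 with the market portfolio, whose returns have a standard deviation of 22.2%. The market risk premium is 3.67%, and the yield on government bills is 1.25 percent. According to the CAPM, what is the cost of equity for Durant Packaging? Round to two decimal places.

β = ρ × σ_i / σ_m = 0.12 × 28.8% / 22.2% = 0.1557
E(R) = 1.25% + 0.1557 × 3.67% = 1.82%

1.82%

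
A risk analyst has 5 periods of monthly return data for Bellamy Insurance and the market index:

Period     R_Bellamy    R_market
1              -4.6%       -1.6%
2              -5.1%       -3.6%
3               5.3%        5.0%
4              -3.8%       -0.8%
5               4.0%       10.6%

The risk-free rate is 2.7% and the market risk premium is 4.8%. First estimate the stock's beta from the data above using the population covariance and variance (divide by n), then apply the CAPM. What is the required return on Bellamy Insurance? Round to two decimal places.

Mean R_i = (-4.6 − 5.1 + 5.3 − 3.8 + 4.0) / 5 = -0.8400%
Mean R_m = (-1.6 − 3.6 + 5.0 − 0.8 + 10.6) / 5 = 1.9200%
Σ(R_i − R̄_i)(R_m − R̄_m) = 105.7240  ⇒  Cov = 105.7240 / 5 = 21.1448
Σ(R_m − R̄_m)² = 135.0880  ⇒  Var(R_m) = 135.0880 / 5 = 27.0176
β = Cov / Var(R_m) = 21.1448 / 27.0176 = 0.7826
E(R) = R_f + β × MRP = 2.7% + 0.7826 × 4.8% = 6.46%

6.46%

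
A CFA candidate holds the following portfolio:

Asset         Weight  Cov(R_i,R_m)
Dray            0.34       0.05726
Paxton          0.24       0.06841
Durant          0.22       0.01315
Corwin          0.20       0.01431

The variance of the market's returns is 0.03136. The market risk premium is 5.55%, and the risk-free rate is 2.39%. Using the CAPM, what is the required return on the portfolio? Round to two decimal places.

β_Dray = 0.05726 / 0.03136 = 1.8259
β_Paxton = 0.06841 / 0.03136 = 2.1814
β_Durant = 0.01315 / 0.03136 = 0.4193
β_Corwin = 0.01431 / 0.03136 = 0.4563
β_P = Σ w_i β_i = 0.34×1.8259 + 0.24×2.1814 + 0.22×0.4193 + 0.20×0.4563 = 1.3278
E(R_P) = R_f + β_P × MRP = 2.39% + 1.3278 × 5.55% = 9.76%

9.76%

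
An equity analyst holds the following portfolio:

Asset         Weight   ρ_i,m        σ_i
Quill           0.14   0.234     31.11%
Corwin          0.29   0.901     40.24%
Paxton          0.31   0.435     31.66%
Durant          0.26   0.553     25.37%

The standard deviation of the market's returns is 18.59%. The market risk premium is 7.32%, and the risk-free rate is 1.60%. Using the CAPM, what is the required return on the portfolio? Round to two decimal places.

9.26%

β_Quill = 0.234 × 31.11% / 18.59% = 0.3916
β_Corwin = 0.901 × 40.24% / 18.59% = 1.9503
β_Paxton = 0.435 × 31.66% / 18.59% = 0.7408
β_Durant = 0.553 × 25.37% / 18.59% = 0.7547
β_P = Σ w_i β_i = 0.14×0.3916 + 0.29×1.9503 + 0.31×0.7408 + 0.26×0.7547 = 1.0463
E(R_P) = R_f + β_P × MRP = 1.60% + 1.0463 × 7.32% = 9.26%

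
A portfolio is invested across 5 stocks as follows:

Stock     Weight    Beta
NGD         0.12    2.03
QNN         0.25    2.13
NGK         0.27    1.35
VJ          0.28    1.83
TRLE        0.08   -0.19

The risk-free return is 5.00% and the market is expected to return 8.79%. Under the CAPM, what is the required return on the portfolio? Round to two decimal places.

β_P = Σ w_i β_i = 0.12×2.03 + 0.25×2.13 + 0.27×1.35 + 0.28×1.83 + 0.08×-0.19 = 1.6378
MRP = 8.79% − 5.00% = 3.79%
E(R_P) = R_f + β_P × MRP = 5.00% + 1.6378 × 3.79% = 11.21%

11.21%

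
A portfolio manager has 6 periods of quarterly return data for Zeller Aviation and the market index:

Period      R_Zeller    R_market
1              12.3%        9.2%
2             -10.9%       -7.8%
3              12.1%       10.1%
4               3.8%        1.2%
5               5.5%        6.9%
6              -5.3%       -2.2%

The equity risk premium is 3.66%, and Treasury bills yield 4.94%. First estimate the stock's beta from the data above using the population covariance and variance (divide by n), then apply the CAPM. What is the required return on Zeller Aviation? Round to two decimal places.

Mean R_i = (12.3 − 10.9 + 12.1 + 3.8 + 5.5 − 5.3) / 6 = 2.9167%
Mean R_m = (9.2 − 7.8 + 10.1 + 1.2 + 6.9 − 2.2) / 6 = 2.9000%
Σ(R_i − R̄_i)(R_m − R̄_m) = 323.8100  ⇒  Cov = 323.8100 / 6 = 53.9683
Σ(R_m − R̄_m)² = 250.9200  ⇒  Var(R_m) = 250.9200 / 6 = 41.8200
β = Cov / Var(R_m) = 53.9683 / 41.8200 = 1.2905
E(R) = R_f + β × MRP = 4.94% + 1.2905 × 3.66% = 9.66%

9.66%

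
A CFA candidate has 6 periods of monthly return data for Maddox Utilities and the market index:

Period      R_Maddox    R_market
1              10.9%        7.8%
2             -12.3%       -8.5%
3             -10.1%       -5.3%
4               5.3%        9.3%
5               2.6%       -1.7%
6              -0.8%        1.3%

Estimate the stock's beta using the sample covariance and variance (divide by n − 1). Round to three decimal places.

Mean R_i = (10.9 − 12.3 − 10.1 + 5.3 + 2.6 − 0.8) / 6 = -0.7333%
Mean R_m = (7.8 − 8.5 − 5.3 + 9.3 − 1.7 + 1.3) / 6 = 0.4833%
Σ(R_i − R̄_i)(R_m − R̄_m) = 289.0567  ⇒  Cov = 289.0567 / 5 = 57.8113
Σ(R_m − R̄_m)² = 250.8483  ⇒  Var(R_m) = 250.8483 / 5 = 50.1697
β = Cov / Var(R_m) = 57.8113 / 50.1697 = 1.1523

1.152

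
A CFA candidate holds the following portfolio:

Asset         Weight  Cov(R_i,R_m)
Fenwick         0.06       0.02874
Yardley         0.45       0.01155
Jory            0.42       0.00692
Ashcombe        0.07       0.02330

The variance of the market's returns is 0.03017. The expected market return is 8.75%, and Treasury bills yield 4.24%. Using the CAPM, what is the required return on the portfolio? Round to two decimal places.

β_Fenwick = 0.02874 / 0.03017 = 0.9526
β_Yardley = 0.01155 / 0.03017 = 0.3828
β_Jory = 0.00692 / 0.03017 = 0.2294
β_Ashcombe = 0.02330 / 0.03017 = 0.7723
β_P = Σ w_i β_i = 0.06×0.9526 + 0.45×0.3828 + 0.42×0.2294 + 0.07×0.7723 = 0.3798
MRP = 8.75% − 4.24% = 4.51%
E(R_P) = R_f + β_P × MRP = 4.24% + 0.3798 × 4.51% = 5.95%

5.95%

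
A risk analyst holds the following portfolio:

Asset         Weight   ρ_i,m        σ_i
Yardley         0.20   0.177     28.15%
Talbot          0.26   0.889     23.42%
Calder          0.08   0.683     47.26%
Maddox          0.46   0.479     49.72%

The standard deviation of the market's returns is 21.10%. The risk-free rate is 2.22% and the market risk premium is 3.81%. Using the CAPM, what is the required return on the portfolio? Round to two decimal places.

β_Yardley = 0.177 × 28.15% / 21.10% = 0.2361
β_Talbot = 0.889 × 23.42% / 21.10% = 0.9867
β_Calder = 0.683 × 47.26% / 21.10% = 1.5298
β_Maddox = 0.479 × 49.72% / 21.10% = 1.1287
β_P = Σ w_i β_i = 0.20×0.2361 + 0.26×0.9867 + 0.08×1.5298 + 0.46×1.1287 = 0.9453
E(R_P) = R_f + β_P × MRP = 2.22% + 0.9453 × 3.81% = 5.82%

5.82%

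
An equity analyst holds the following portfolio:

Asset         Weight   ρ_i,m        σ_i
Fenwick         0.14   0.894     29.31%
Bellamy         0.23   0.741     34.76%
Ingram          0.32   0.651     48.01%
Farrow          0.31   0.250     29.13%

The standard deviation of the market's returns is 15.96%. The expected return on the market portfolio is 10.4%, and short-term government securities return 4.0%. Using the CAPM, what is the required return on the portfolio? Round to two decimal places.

β_Fenwick = 0.894 × 29.31% / 15.96% = 1.6418
β_Bellamy = 0.741 × 34.76% / 15.96% = 1.6139
β_Ingram = 0.651 × 48.01% / 15.96% = 1.9583
β_Farrow = 0.250 × 29.13% / 15.96% = 0.4563
β_P = Σ w_i β_i = 0.14×1.6418 + 0.23×1.6139 + 0.32×1.9583 + 0.31×0.4563 = 1.3692
MRP = 10.4% − 4.0% = 6.40%
E(R_P) = R_f + β_P × MRP = 4.0% + 1.3692 × 6.4% = 12.76%

12.76%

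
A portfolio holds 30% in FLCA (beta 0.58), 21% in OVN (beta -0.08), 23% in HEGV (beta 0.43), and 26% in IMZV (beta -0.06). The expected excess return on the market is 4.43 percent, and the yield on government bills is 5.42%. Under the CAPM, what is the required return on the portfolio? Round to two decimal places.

6.49%

β_P = Σ w_i β_i = 0.30×0.58 + 0.21×-0.08 + 0.23×0.43 + 0.26×-0.06 = 0.2405
E(R_P) = R_f + β_P × MRP = 5.42% + 0.2405 × 4.43% = 6.49%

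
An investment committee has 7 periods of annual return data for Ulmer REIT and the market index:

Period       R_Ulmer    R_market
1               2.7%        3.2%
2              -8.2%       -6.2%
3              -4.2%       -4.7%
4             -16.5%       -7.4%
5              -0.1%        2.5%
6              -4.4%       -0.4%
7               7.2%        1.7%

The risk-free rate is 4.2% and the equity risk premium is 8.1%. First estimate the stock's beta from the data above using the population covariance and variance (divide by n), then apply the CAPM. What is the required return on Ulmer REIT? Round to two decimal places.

16.51%

Mean R_i = (2.7 − 8.2 − 4.2 − 16.5 − 0.1 − 4.4 + 7.2) / 7 = -3.3571%
Mean R_m = (3.2 − 6.2 − 4.7 − 7.4 + 2.5 − 0.4 + 1.7) / 7 = -1.6143%
Σ(R_i − R̄_i)(R_m − R̄_m) = 177.1343  ⇒  Cov = 177.1343 / 7 = 25.3049
Σ(R_m − R̄_m)² = 116.5886  ⇒  Var(R_m) = 116.5886 / 7 = 16.6555
β = Cov / Var(R_m) = 25.3049 / 16.6555 = 1.5193
E(R) = R_f + β × MRP = 4.2% + 1.5193 × 8.1% = 16.51%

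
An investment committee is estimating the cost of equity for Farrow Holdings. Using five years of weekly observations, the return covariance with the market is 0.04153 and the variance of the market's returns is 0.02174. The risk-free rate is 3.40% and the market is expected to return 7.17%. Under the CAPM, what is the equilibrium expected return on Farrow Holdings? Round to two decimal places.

β = Cov(R_i, R_m) / Var(R_m) = 0.04153 / 0.02174 = 1.9103
MRP = 7.17% − 3.40% = 3.77%
E(R) = R_f + β × MRP = 3.40% + 1.9103 × 3.77% = 10.60%

10.60%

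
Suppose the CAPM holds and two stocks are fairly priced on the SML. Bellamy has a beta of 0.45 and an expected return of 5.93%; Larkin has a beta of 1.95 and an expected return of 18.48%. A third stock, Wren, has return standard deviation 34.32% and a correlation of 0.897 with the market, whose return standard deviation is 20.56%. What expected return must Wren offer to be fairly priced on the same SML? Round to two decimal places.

MRP = (18.48% − 5.93%) / (1.95 − 0.45) = 8.3667%
R_f = 5.93% − 0.45 × 8.3667% = 2.1650%
β_Wren = ρ·σ_i/σ_m = 0.897 × 34.32 / 20.56 = 1.4973
E(R_Wren) = R_f + β × MRP = 2.1650% + 1.4973 × 8.3667% = 14.69%

14.69%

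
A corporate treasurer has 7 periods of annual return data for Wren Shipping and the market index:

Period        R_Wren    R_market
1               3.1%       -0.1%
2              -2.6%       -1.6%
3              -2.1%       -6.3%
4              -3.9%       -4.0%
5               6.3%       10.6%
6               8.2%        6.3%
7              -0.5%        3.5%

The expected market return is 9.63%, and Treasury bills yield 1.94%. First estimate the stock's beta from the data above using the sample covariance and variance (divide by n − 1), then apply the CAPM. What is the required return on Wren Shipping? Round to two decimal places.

6.98%

Mean R_i = (3.1 − 2.6 − 2.1 − 3.9 + 6.3 + 8.2 − 0.5) / 7 = 1.2143%
Mean R_m = (-0.1 − 1.6 − 6.3 − 4.0 + 10.6 + 6.3 + 3.5) / 7 = 1.2000%
Σ(R_i − R̄_i)(R_m − R̄_m) = 139.1700  ⇒  Cov = 139.1700 / 6 = 23.1950
Σ(R_m − R̄_m)² = 212.4800  ⇒  Var(R_m) = 212.4800 / 6 = 35.4133
β = Cov / Var(R_m) = 23.1950 / 35.4133 = 0.6550
MRP = 9.63% − 1.94% = 7.69%
E(R) = R_f + β × MRP = 1.94% + 0.6550 × 7.69% = 6.98%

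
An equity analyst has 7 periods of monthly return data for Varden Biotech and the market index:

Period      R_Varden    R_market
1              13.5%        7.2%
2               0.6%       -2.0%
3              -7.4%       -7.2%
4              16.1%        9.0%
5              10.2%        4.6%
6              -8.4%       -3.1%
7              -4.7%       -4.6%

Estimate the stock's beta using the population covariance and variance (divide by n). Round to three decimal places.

Mean R_i = (13.5 + 0.6 − 7.4 + 16.1 + 10.2 − 8.4 − 4.7) / 7 = 2.8429%
Mean R_m = (7.2 − 2.0 − 7.2 + 9.0 + 4.6 − 3.1 − 4.6) / 7 = 0.5571%
Σ(R_i − R̄_i)(R_m − R̄_m) = 377.6729  ⇒  Cov = 377.6729 / 7 = 53.9533
Σ(R_m − R̄_m)² = 238.4371  ⇒  Var(R_m) = 238.4371 / 7 = 34.0624
β = Cov / Var(R_m) = 53.9533 / 34.0624 = 1.5840

1.584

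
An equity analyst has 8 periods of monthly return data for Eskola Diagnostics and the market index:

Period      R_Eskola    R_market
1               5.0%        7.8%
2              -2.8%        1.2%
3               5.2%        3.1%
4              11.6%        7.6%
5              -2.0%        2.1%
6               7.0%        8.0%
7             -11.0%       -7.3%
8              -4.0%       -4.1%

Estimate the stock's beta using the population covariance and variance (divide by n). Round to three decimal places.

1.185

Mean R_i = (5.0 − 2.8 + 5.2 + 11.6 − 2.0 + 7.0 − 11.0 − 4.0) / 8 = 1.1250%
Mean R_m = (7.8 + 1.2 + 3.1 + 7.6 + 2.1 + 8.0 − 7.3 − 4.1) / 8 = 2.3000%
Σ(R_i − R̄_i)(R_m − R̄_m) = 267.7200  ⇒  Cov = 267.7200 / 8 = 33.4650
Σ(R_m − R̄_m)² = 225.8400  ⇒  Var(R_m) = 225.8400 / 8 = 28.2300
β = Cov / Var(R_m) = 33.4650 / 28.2300 = 1.1854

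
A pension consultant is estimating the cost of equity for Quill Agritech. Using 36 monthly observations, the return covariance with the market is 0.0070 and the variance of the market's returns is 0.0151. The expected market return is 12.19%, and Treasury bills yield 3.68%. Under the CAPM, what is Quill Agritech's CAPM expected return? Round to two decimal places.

7.63%

β = Cov(R_i, R_m) / Var(R_m) = 0.0070 / 0.0151 = 0.4636
MRP = 12.19% − 3.68% = 8.51%
E(R) = R_f + β × MRP = 3.68% + 0.4636 × 8.51% = 7.63%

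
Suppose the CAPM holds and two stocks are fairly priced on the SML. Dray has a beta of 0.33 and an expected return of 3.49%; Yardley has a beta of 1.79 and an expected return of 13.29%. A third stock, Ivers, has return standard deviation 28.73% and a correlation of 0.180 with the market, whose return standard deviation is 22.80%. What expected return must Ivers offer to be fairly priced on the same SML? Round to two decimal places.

2.80%

MRP = (13.29% − 3.49%) / (1.79 − 0.33) = 6.7123%
R_f = 3.49% − 0.33 × 6.7123% = 1.2749%
β_Ivers = ρ·σ_i/σ_m = 0.180 × 28.73 / 22.80 = 0.2268
E(R_Ivers) = R_f + β × MRP = 1.2749% + 0.2268 × 6.7123% = 2.80%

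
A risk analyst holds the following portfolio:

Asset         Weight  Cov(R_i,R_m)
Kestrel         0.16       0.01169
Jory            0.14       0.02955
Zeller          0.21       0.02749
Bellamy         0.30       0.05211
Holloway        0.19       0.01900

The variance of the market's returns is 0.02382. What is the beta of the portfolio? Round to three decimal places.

β_Kestrel = 0.01169 / 0.02382 = 0.4908
β_Jory = 0.02955 / 0.02382 = 1.2406
β_Zeller = 0.02749 / 0.02382 = 1.1541
β_Bellamy = 0.05211 / 0.02382 = 2.1877
β_Holloway = 0.01900 / 0.02382 = 0.7976
β_P = Σ w_i β_i = 0.16×0.4908 + 0.14×1.2406 + 0.21×1.1541 + 0.30×2.1877 + 0.19×0.7976 = 1.3024

1.302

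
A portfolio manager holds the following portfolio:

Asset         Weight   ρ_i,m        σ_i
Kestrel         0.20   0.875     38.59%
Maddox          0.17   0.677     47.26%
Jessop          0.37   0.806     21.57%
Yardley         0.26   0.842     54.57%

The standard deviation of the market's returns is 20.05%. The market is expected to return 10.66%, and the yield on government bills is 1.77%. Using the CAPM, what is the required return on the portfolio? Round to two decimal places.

15.33%

β_Kestrel = 0.875 × 38.59% / 20.05% = 1.6841
β_Maddox = 0.677 × 47.26% / 20.05% = 1.5958
β_Jessop = 0.806 × 21.57% / 20.05% = 0.8671
β_Yardley = 0.842 × 54.57% / 20.05% = 2.2917
β_P = Σ w_i β_i = 0.20×1.6841 + 0.17×1.5958 + 0.37×0.8671 + 0.26×2.2917 = 1.5248
MRP = 10.66% − 1.77% = 8.89%
E(R_P) = R_f + β_P × MRP = 1.77% + 1.5248 × 8.89% = 15.33%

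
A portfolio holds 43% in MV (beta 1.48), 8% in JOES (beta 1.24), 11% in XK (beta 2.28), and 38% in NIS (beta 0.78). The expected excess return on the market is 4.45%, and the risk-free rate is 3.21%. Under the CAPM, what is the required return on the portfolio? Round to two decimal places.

β_P = Σ w_i β_i = 0.43×1.48 + 0.08×1.24 + 0.11×2.28 + 0.38×0.78 = 1.2828
E(R_P) = R_f + β_P × MRP = 3.21% + 1.2828 × 4.45% = 8.92%

8.92%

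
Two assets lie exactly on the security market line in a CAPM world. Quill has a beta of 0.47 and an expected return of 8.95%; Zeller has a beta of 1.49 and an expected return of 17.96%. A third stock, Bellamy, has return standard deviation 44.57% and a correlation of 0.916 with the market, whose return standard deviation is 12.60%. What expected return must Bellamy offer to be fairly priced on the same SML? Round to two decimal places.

33.42%

MRP = (17.96% − 8.95%) / (1.49 − 0.47) = 8.8333%
R_f = 8.95% − 0.47 × 8.8333% = 4.7983%
β_Bellamy = ρ·σ_i/σ_m = 0.916 × 44.57 / 12.60 = 3.2402
E(R_Bellamy) = R_f + β × MRP = 4.7983% + 3.2402 × 8.8333% = 33.42%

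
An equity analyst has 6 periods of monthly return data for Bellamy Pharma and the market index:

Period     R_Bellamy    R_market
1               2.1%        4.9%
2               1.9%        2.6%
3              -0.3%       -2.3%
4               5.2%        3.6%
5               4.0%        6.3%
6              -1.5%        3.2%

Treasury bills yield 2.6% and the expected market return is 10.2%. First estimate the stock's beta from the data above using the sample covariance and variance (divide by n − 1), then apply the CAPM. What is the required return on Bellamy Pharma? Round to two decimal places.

Mean R_i = (2.1 + 1.9 − 0.3 + 5.2 + 4.0 − 1.5) / 6 = 1.9000%
Mean R_m = (4.9 + 2.6 − 2.3 + 3.6 + 6.3 + 3.2) / 6 = 3.0500%
Σ(R_i − R̄_i)(R_m − R̄_m) = 20.2700  ⇒  Cov = 20.2700 / 5 = 4.0540
Σ(R_m − R̄_m)² = 43.1350  ⇒  Var(R_m) = 43.1350 / 5 = 8.6270
β = Cov / Var(R_m) = 4.0540 / 8.6270 = 0.4699
MRP = 10.2% − 2.6% = 7.60%
E(R) = R_f + β × MRP = 2.6% + 0.4699 × 7.6% = 6.17%

6.17%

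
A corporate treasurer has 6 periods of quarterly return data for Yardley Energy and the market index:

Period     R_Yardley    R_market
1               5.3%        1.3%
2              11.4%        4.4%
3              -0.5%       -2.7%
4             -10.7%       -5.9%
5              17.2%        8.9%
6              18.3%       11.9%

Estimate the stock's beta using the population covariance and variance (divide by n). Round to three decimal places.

1.605

Mean R_i = (5.3 + 11.4 − 0.5 − 10.7 + 17.2 + 18.3) / 6 = 6.8333%
Mean R_m = (1.3 + 4.4 − 2.7 − 5.9 + 8.9 + 11.9) / 6 = 2.9833%
Σ(R_i − R̄_i)(R_m − R̄_m) = 370.0633  ⇒  Cov = 370.0633 / 6 = 61.6772
Σ(R_m − R̄_m)² = 230.5683  ⇒  Var(R_m) = 230.5683 / 6 = 38.4281
β = Cov / Var(R_m) = 61.6772 / 38.4281 = 1.6050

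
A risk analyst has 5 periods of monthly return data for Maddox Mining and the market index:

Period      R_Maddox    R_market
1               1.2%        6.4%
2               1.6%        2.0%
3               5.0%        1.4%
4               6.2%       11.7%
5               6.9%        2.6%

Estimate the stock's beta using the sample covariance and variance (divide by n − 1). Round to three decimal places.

Mean R_i = (1.2 + 1.6 + 5.0 + 6.2 + 6.9) / 5 = 4.1800%
Mean R_m = (6.4 + 2.0 + 1.4 + 11.7 + 2.6) / 5 = 4.8200%
Σ(R_i − R̄_i)(R_m − R̄_m) = 7.6220  ⇒  Cov = 7.6220 / 4 = 1.9055
Σ(R_m − R̄_m)² = 74.4080  ⇒  Var(R_m) = 74.4080 / 4 = 18.6020
β = Cov / Var(R_m) = 1.9055 / 18.6020 = 0.1024

0.102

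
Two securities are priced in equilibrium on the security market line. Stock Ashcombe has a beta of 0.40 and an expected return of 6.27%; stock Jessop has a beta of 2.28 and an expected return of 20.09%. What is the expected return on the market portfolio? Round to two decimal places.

10.68%

Both satisfy E(R) = R_f + β·MRP, so the slope of the SML is
MRP = (20.09% − 6.27%) / (2.28 − 0.40) = 13.82% / 1.88 = 7.3511%
R_f = E(R_Ashcombe) − β_Ashcombe·MRP = 6.27% − 0.40 × 7.3511% = 3.3296%
E(R_m) = R_f + MRP = 3.3296% + 7.3511% = 10.68%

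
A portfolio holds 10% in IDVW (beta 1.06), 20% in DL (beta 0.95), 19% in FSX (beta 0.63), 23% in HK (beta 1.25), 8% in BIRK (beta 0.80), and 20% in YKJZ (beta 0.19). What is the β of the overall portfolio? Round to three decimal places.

0.805

β_P = Σ w_i β_i = 0.10×1.06 + 0.20×0.95 + 0.19×0.63 + 0.23×1.25 + 0.08×0.80 + 0.20×0.19 = 0.8052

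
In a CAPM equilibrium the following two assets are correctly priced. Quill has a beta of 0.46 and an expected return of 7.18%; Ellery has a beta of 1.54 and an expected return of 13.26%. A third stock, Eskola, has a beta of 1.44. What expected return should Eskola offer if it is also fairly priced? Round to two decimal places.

MRP (SML slope) = (13.26% − 7.18%) / (1.54 − 0.46) = 6.08% / 1.08 = 5.6296%
R_f (intercept) = 7.18% − 0.46 × 5.6296% = 4.5904%
E(R_Eskola) = R_f + β × MRP = 4.5904% + 1.44 × 5.6296% = 12.70%

12.70%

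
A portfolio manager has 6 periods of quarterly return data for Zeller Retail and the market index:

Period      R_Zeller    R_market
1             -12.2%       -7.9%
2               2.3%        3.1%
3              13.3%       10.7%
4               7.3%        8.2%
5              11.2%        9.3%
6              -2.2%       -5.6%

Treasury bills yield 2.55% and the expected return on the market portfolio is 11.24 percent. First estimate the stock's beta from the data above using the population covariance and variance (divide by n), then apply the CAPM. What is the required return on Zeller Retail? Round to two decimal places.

12.46%

Mean R_i = (-12.2 + 2.3 + 13.3 + 7.3 + 11.2 − 2.2) / 6 = 3.2833%
Mean R_m = (-7.9 + 3.1 + 10.7 + 8.2 + 9.3 − 5.6) / 6 = 2.9667%
Σ(R_i − R̄_i)(R_m − R̄_m) = 363.7167  ⇒  Cov = 363.7167 / 6 = 60.6195
Σ(R_m − R̄_m)² = 318.7933  ⇒  Var(R_m) = 318.7933 / 6 = 53.1322
β = Cov / Var(R_m) = 60.6195 / 53.1322 = 1.1409
MRP = 11.24% − 2.55% = 8.69%
E(R) = R_f + β × MRP = 2.55% + 1.1409 × 8.69% = 12.46%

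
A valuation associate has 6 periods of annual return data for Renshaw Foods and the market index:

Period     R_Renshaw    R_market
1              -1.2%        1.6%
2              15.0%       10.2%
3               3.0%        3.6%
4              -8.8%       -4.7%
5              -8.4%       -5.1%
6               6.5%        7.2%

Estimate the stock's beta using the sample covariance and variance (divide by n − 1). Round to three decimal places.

Mean R_i = (-1.2 + 15.0 + 3.0 − 8.8 − 8.4 + 6.5) / 6 = 1.0167%
Mean R_m = (1.6 + 10.2 + 3.6 − 4.7 − 5.1 + 7.2) / 6 = 2.1333%
Σ(R_i − R̄_i)(R_m − R̄_m) = 279.8667  ⇒  Cov = 279.8667 / 5 = 55.9733
Σ(R_m − R̄_m)² = 192.1933  ⇒  Var(R_m) = 192.1933 / 5 = 38.4387
β = Cov / Var(R_m) = 55.9733 / 38.4387 = 1.4562

1.456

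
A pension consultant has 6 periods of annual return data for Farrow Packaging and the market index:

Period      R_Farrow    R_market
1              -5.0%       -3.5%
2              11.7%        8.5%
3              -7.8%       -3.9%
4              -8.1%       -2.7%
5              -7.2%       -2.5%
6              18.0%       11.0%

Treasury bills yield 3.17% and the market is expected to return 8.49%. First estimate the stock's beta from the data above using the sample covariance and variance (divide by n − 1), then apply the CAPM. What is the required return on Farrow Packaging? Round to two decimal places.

12.18%

Mean R_i = (-5.0 + 11.7 − 7.8 − 8.1 − 7.2 + 18.0) / 6 = 0.2667%
Mean R_m = (-3.5 + 8.5 − 3.9 − 2.7 − 2.5 + 11.0) / 6 = 1.1500%
Σ(R_i − R̄_i)(R_m − R̄_m) = 383.4000  ⇒  Cov = 383.4000 / 5 = 76.6800
Σ(R_m − R̄_m)² = 226.3150  ⇒  Var(R_m) = 226.3150 / 5 = 45.2630
β = Cov / Var(R_m) = 76.6800 / 45.2630 = 1.6941
MRP = 8.49% − 3.17% = 5.32%
E(R) = R_f + β × MRP = 3.17% + 1.6941 × 5.32% = 12.18%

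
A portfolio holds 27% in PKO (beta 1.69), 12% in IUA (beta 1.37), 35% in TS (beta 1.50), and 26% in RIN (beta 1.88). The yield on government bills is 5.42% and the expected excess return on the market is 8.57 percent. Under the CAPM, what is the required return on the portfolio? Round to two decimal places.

19.43%

β_P = Σ w_i β_i = 0.27×1.69 + 0.12×1.37 + 0.35×1.50 + 0.26×1.88 = 1.6345
E(R_P) = R_f + β_P × MRP = 5.42% + 1.6345 × 8.57% = 19.43%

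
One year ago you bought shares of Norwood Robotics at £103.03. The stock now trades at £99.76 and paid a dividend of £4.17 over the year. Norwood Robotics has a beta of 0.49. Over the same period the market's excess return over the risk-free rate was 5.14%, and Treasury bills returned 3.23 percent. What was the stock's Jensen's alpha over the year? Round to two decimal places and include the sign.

Realised HPR = (P1 + D1 − P0) / P0 = (99.76 + 4.17 − 103.03) / 103.03 = 0.90 / 103.03 = 0.8735%
CAPM required = R_f + β·MRP = 3.23% + 0.49 × 5.14% = 5.7486%
α = realised − required = 0.8735% − 5.7486% = -4.88%

-4.88%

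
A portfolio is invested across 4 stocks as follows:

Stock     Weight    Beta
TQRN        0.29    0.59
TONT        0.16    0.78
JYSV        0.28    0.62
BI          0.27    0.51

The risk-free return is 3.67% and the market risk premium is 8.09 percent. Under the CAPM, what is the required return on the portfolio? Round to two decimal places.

β_P = Σ w_i β_i = 0.29×0.59 + 0.16×0.78 + 0.28×0.62 + 0.27×0.51 = 0.6072
E(R_P) = R_f + β_P × MRP = 3.67% + 0.6072 × 8.09% = 8.58%

8.58%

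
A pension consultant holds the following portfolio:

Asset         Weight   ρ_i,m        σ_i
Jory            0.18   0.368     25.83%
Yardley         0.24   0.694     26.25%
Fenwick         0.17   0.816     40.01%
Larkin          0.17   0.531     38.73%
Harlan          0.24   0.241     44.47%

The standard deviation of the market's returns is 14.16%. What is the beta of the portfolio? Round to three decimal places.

1.250

β_Jory = 0.368 × 25.83% / 14.16% = 0.6713
β_Yardley = 0.694 × 26.25% / 14.16% = 1.2865
β_Fenwick = 0.816 × 40.01% / 14.16% = 2.3057
β_Larkin = 0.531 × 38.73% / 14.16% = 1.4524
β_Harlan = 0.241 × 44.47% / 14.16% = 0.7569
β_P = Σ w_i β_i = 0.18×0.6713 + 0.24×1.2865 + 0.17×2.3057 + 0.17×1.4524 + 0.24×0.7569 = 1.2501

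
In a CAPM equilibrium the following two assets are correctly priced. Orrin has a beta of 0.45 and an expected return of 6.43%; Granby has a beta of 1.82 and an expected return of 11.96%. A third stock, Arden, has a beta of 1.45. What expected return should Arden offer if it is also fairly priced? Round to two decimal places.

MRP (SML slope) = (11.96% − 6.43%) / (1.82 − 0.45) = 5.53% / 1.37 = 4.0365%
R_f (intercept) = 6.43% − 0.45 × 4.0365% = 4.6136%
E(R_Arden) = R_f + β × MRP = 4.6136% + 1.45 × 4.0365% = 10.47%

10.47%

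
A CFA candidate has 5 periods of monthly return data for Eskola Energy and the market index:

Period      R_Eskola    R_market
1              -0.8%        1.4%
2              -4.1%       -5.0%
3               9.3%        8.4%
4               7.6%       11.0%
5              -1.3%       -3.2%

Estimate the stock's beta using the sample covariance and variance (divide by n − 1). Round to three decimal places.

Mean R_i = (-0.8 − 4.1 + 9.3 + 7.6 − 1.3) / 5 = 2.1400%
Mean R_m = (1.4 − 5.0 + 8.4 + 11.0 − 3.2) / 5 = 2.5200%
Σ(R_i − R̄_i)(R_m − R̄_m) = 158.2960  ⇒  Cov = 158.2960 / 4 = 39.5740
Σ(R_m − R̄_m)² = 197.0080  ⇒  Var(R_m) = 197.0080 / 4 = 49.2520
β = Cov / Var(R_m) = 39.5740 / 49.2520 = 0.8035

0.804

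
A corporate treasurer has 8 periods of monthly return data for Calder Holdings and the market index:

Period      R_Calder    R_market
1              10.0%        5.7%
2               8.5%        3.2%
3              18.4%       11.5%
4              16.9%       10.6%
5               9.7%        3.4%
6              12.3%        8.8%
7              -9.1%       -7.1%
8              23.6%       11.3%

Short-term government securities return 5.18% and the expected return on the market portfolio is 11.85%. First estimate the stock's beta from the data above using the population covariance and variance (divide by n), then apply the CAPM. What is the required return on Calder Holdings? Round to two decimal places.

15.23%

Mean R_i = (10.0 + 8.5 + 18.4 + 16.9 + 9.7 + 12.3 − 9.1 + 23.6) / 8 = 11.2875%
Mean R_m = (5.7 + 3.2 + 11.5 + 10.6 + 3.4 + 8.8 − 7.1 + 11.3) / 8 = 5.9250%
Σ(R_i − R̄_i)(R_m − R̄_m) = 412.4225  ⇒  Cov = 412.4225 / 8 = 51.5528
Σ(R_m − R̄_m)² = 273.5950  ⇒  Var(R_m) = 273.5950 / 8 = 34.1994
β = Cov / Var(R_m) = 51.5528 / 34.1994 = 1.5074
MRP = 11.85% − 5.18% = 6.67%
E(R) = R_f + β × MRP = 5.18% + 1.5074 × 6.67% = 15.23%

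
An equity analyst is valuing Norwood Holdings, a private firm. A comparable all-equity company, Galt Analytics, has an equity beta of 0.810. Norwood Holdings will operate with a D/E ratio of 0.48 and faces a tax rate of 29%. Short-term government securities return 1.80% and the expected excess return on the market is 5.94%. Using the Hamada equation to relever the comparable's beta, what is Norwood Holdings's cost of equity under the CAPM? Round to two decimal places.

β_L = β_U × [1 + (1 − t)(D/E)] = 0.810 × [1 + (1 − 0.29) × 0.48]
    = 0.810 × [1 + 0.71 × 0.48] = 0.810 × 1.3408 = 1.0860
E(R) = R_f + β_L × MRP = 1.80% + 1.0860 × 5.94% = 8.25%

8.25%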